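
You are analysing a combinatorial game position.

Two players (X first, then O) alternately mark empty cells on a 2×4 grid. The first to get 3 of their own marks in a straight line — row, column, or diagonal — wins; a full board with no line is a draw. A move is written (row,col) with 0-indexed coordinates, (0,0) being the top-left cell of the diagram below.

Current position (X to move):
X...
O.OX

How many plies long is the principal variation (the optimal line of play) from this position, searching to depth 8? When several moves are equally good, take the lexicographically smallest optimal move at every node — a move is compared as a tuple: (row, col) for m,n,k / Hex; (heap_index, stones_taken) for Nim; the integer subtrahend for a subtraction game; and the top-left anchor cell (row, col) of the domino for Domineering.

PV length from [X.../O.OX]: 4 plies

[X.../O.OX] X move#1: (0,1):-1/XX../O.OX, (0,2):-1/X.X./O.OX, (0,3):-1/X..X/O.OX, (1,1):+0/X.../OXOX*
[X.../OXOX] O move#2: (0,1):+0/XO../OXOX*, (0,2):+0/X.O./OXOX, (0,3):+0/X..O/OXOX
[XO../OXOX] X move#3: (0,2):+0/XOX./OXOX*, (0,3):+0/XO.X/OXOX
[XOX./OXOX] O move#4: (0,3):+0/XOXO/OXOX*
[XOXO/OXOX] end (terminal +0, X#5); searched X.../O.OX to 8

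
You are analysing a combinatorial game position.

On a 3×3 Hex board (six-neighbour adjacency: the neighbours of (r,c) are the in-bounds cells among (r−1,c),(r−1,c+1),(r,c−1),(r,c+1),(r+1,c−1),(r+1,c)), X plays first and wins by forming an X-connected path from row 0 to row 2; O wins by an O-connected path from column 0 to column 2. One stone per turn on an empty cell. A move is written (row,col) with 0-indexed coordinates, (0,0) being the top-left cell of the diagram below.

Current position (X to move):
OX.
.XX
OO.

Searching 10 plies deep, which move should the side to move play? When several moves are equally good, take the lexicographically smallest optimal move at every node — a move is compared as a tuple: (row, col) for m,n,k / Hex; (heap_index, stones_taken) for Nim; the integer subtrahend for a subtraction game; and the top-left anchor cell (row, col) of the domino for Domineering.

X's best at [OX./.XX/OO.]: (2,2)

ply 1, X at OX./.XX/OO. | (0,2)=-1→OXX/.XX/OO.; (1,0)=-1→OX./XXX/OO.; (2,2)=+1→OX./.XX/OOX*
ply 2: OX./.XX/OOX is terminal -1 (O); from OX./.XX/OO. depth 10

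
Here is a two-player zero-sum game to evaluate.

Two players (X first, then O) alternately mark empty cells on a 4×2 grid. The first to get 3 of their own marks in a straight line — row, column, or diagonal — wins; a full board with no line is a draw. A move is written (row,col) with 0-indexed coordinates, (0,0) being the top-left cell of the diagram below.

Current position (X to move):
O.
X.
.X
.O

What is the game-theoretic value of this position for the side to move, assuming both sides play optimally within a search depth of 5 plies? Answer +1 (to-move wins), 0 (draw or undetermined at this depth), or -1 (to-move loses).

value(O./X./.X/.O, X) = 0

[O./X./.X/.O] X move#1: (0,1):+0/OX/X./.X/.O*, (1,1):+0/O./XX/.X/.O, (2,0):+0/O./X./XX/.O, (3,0):+0/O./X./.X/XO
[OX/X./.X/.O] O move#2: (1,1):+0/OX/XO/.X/.O*, (2,0):-1/OX/X./OX/.O, (3,0):-1/OX/X./.X/OO
[OX/XO/.X/.O] X move#3: (2,0):+0/OX/XO/XX/.O*, (3,0):+0/OX/XO/.X/XO
[OX/XO/XX/.O] O move#4: (3,0):+0/OX/XO/XX/OO*
[OX/XO/XX/OO] end (terminal +0, X#5); searched O./X./.X/.O to 5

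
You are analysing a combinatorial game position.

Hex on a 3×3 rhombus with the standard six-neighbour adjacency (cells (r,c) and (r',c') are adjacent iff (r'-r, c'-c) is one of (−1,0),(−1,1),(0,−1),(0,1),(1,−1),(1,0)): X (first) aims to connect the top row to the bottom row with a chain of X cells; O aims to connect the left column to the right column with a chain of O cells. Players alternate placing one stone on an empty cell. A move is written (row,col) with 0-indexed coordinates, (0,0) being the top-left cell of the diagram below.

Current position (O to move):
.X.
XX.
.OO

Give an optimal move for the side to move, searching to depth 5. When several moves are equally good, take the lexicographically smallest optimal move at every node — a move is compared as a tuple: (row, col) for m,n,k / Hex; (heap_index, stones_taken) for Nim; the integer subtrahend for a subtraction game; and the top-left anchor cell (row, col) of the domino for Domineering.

p1 O@[.X./XX./.OO]: (0,0)[OX./XX./.OO]-1 (0,2)[.XO/XX./.OO]-1 (1,2)[.X./XXO/.OO]-1 (2,0)[.X./XX./OOO]+1*
p2 X@[.X./XX./OOO] terminal -1; root [.X./XX./.OO] d5

O's best at [.X./XX./.OO]: (2,0)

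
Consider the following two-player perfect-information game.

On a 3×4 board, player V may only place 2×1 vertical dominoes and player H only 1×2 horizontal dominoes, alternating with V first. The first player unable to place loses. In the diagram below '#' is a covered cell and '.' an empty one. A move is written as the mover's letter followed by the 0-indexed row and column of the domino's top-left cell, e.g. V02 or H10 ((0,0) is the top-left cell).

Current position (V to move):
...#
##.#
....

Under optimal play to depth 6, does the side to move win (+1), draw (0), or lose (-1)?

value(...#/##.#/...., V) = -1

ply 1, V at ...#/##.#/.... | V02=-1→..##/####/....*; V12=-1→...#/####/..#.
ply 2, H at ..##/####/.... | H00=+1→####/####/....*; H20=+1→..##/####/##..; H21=+1→..##/####/.##.; H22=+1→..##/####/..##
ply 3: ####/####/.... is terminal -1 (V); from ...#/##.#/.... depth 6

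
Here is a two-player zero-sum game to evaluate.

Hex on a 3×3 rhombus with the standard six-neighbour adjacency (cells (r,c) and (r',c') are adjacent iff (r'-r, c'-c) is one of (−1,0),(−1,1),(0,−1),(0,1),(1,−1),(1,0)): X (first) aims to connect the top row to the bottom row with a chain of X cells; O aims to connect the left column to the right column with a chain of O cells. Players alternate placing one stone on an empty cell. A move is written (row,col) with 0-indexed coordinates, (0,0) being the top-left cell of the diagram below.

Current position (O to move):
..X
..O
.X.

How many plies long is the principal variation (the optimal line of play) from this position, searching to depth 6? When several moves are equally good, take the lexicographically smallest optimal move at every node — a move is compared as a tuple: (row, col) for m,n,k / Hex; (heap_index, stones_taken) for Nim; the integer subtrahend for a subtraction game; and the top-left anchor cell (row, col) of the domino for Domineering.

PV length from [..X/..O/.X.]: 5 plies

p1 O@[..X/..O/.X.]: (0,0)[O.X/..O/.X.]-1 (0,1)[.OX/..O/.X.]-1 (1,0)[..X/O.O/.X.]-1 (1,1)[..X/.OO/.X.]+1* (2,0)[..X/..O/OX.]-1 (2,2)[..X/..O/.XO]-1
p2 X@[..X/.OO/.X.]: (0,0)[X.X/.OO/.X.]-1* (0,1)[.XX/.OO/.X.]-1 (1,0)[..X/XOO/.X.]-1 (2,0)[..X/.OO/XX.]-1 (2,2)[..X/.OO/.XX]-1
p3 O@[X.X/.OO/.X.]: (0,1)[XOX/.OO/.X.]+1* (1,0)[X.X/OOO/.X.]+1 (2,0)[X.X/.OO/OX.]+1 (2,2)[X.X/.OO/.XO]+1
p4 X@[XOX/.OO/.X.]: (1,0)[XOX/XOO/.X.]-1* (2,0)[XOX/.OO/XX.]-1 (2,2)[XOX/.OO/.XX]-1
p5 O@[XOX/XOO/.X.]: (2,0)[XOX/XOO/OX.]+1* (2,2)[XOX/XOO/.XO]-1
p6 X@[XOX/XOO/OX.] terminal -1; root [..X/..O/.X.] d6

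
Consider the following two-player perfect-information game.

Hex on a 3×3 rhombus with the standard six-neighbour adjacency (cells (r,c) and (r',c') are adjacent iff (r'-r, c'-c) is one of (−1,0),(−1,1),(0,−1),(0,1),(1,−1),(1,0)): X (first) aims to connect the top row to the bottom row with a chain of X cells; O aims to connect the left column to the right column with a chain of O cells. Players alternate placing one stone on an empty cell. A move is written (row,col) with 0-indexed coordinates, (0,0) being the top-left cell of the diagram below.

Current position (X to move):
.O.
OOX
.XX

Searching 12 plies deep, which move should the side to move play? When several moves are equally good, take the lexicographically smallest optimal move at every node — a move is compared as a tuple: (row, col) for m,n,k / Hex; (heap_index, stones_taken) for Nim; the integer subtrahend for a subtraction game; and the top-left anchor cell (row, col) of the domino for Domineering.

[.O./OOX/.XX] X move#1: (0,0):-1/XO./OOX/.XX, (0,2):+1/.OX/OOX/.XX*, (2,0):-1/.O./OOX/XXX
[.OX/OOX/.XX] end (terminal -1, O#2); searched .O./OOX/.XX to 12

X's best at [.O./OOX/.XX]: (0,2)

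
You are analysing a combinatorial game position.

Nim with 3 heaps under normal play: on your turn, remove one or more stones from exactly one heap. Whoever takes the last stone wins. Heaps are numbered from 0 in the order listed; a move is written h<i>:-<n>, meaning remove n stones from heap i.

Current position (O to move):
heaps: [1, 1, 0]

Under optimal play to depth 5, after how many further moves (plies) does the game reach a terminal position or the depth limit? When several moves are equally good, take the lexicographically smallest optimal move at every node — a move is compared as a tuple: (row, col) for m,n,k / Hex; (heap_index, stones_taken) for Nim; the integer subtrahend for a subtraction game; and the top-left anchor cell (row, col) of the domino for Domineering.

p1 O@[(1,1,0)]: h0:-1[(0,1,0)]-1* h1:-1[(1,0,0)]-1
p2 X@[(0,1,0)]: h1:-1[(0,0,0)]+1*
p3 O@[(0,0,0)] terminal -1; root [(1,1,0)] d5

PV length from [(1,1,0)]: 2 plies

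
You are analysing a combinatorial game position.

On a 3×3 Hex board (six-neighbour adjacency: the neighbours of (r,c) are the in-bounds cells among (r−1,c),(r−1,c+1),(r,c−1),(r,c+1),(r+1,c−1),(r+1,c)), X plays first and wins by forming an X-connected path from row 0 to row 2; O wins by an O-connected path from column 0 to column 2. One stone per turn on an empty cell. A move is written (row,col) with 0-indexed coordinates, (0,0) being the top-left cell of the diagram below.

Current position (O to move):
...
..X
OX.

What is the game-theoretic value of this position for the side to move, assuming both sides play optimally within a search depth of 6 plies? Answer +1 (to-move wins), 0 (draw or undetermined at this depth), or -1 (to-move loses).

value(.../..X/OX., O) = +1

p1 O@[.../..X/OX.]: (0,0)[O../..X/OX.]-1 (0,1)[.O./..X/OX.]-1 (0,2)[..O/..X/OX.]+1* (1,0)[.../O.X/OX.]-1 (1,1)[.../.OX/OX.]-1 (2,2)[.../..X/OXO]-1
p2 X@[..O/..X/OX.]: (0,0)[X.O/..X/OX.]-1* (0,1)[.XO/..X/OX.]-1 (1,0)[..O/X.X/OX.]-1 (1,1)[..O/.XX/OX.]-1 (2,2)[..O/..X/OXX]-1
p3 O@[X.O/..X/OX.]: (0,1)[XOO/..X/OX.]+1* (1,0)[X.O/O.X/OX.]+1 (1,1)[X.O/.OX/OX.]+1 (2,2)[X.O/..X/OXO]-1
p4 X@[XOO/..X/OX.]: (1,0)[XOO/X.X/OX.]-1* (1,1)[XOO/.XX/OX.]-1 (2,2)[XOO/..X/OXX]-1
p5 O@[XOO/X.X/OX.]: (1,1)[XOO/XOX/OX.]+1* (2,2)[XOO/X.X/OXO]-1
p6 X@[XOO/XOX/OX.] terminal -1; root [.../..X/OX.] d6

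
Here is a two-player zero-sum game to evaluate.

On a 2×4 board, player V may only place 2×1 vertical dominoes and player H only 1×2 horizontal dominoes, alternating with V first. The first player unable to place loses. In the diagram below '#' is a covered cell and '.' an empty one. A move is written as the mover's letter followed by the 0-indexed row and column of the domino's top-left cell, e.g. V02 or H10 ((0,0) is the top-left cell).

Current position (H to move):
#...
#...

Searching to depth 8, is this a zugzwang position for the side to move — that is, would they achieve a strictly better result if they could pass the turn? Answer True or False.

ply 1, H at #.../#... | H01=+1→###./#...*; H02=+1→#.##/#...; H11=+1→#.../###.; H12=+1→#.../#.##
ply 2, V at ###./#... | V03=-1→####/#..#*
ply 3, H at ####/#..# | H11=+1→####/####*
ply 4: ####/#### is terminal -1 (V); from #.../#... depth 8
pass branch (V moves first from the same position):
  | ply 1, V at #.../#... | V01=-1→##../##..; V02=+1→#.#./#.#.*; V03=-1→#..#/#..#
  | ply 2: #.#./#.#. is terminal -1 (H); from #.../#... depth 8
H moving scores +1; H passing scores -1

zugzwang(#.../#..., H) = False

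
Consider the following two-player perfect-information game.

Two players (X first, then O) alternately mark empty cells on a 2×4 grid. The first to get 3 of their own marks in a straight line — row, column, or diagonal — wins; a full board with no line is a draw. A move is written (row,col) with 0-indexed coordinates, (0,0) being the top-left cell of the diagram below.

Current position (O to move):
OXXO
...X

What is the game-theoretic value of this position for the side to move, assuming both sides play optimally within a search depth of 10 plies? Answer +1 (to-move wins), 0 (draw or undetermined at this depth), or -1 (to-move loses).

ply 1, O at OXXO/...X | (1,0)=+0→OXXO/O..X*; (1,1)=+0→OXXO/.O.X; (1,2)=+0→OXXO/..OX
ply 2, X at OXXO/O..X | (1,1)=+0→OXXO/OX.X*; (1,2)=+0→OXXO/O.XX
ply 3, O at OXXO/OX.X | (1,2)=+0→OXXO/OXOX*
ply 4: OXXO/OXOX is terminal +0 (X); from OXXO/...X depth 10

value(OXXO/...X, O) = 0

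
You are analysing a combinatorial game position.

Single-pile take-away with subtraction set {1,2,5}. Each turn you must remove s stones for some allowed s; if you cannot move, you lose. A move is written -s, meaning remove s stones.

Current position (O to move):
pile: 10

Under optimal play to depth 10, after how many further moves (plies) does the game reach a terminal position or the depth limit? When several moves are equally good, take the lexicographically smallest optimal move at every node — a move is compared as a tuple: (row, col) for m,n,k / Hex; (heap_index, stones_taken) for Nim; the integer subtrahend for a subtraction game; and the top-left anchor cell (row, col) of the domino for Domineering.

p1 O@[10]: -1[9]+1* -2[8]-1 -5[5]-1
p2 X@[9]: -1[8]-1* -2[7]-1 -5[4]-1
p3 O@[8]: -1[7]-1 -2[6]+1* -5[3]+1
p4 X@[6]: -1[5]-1* -2[4]-1 -5[1]-1
p5 O@[5]: -1[4]-1 -2[3]+1* -5[0]+1
p6 X@[3]: -1[2]-1* -2[1]-1
p7 O@[2]: -1[1]-1 -2[0]+1*
p8 X@[0] terminal -1; root [10] d10

PV length from [10]: 7 plies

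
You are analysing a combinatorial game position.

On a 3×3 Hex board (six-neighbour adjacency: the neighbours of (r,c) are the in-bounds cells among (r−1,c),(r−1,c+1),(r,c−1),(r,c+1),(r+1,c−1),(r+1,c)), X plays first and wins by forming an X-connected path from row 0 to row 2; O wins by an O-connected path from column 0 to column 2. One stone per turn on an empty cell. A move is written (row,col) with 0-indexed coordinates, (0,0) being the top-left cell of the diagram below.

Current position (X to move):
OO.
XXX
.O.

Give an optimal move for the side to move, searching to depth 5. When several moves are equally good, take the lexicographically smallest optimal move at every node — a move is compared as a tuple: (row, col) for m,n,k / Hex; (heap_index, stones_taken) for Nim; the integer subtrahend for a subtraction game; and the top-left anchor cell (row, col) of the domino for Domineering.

X's best at [OO./XXX/.O.]: (0,2)

p1 X@[OO./XXX/.O.]: (0,2)[OOX/XXX/.O.]+1* (2,0)[OO./XXX/XO.]-1 (2,2)[OO./XXX/.OX]-1
p2 O@[OOX/XXX/.O.]: (2,0)[OOX/XXX/OO.]-1* (2,2)[OOX/XXX/.OO]-1
p3 X@[OOX/XXX/OO.]: (2,2)[OOX/XXX/OOX]+1*
p4 O@[OOX/XXX/OOX] terminal -1; root [OO./XXX/.O.] d5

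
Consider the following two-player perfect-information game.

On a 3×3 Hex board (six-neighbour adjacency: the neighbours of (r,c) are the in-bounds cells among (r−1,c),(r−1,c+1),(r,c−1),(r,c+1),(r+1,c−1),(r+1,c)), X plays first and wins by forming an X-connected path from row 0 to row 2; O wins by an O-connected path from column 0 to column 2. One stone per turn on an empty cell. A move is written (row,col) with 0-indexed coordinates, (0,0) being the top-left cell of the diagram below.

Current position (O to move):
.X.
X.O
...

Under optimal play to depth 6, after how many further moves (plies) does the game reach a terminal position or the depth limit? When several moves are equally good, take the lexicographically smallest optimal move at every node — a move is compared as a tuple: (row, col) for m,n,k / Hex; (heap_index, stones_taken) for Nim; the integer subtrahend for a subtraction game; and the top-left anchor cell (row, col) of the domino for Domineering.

PV length from [.X./X.O/...]: 5 plies

ply 1, O at .X./X.O/... | (0,0)=-1→OX./X.O/...; (0,2)=-1→.XO/X.O/...; (1,1)=-1→.X./XOO/...; (2,0)=+1→.X./X.O/O..*; (2,1)=-1→.X./X.O/.O.; (2,2)=-1→.X./X.O/..O
ply 2, X at .X./X.O/O.. | (0,0)=-1→XX./X.O/O..*; (0,2)=-1→.XX/X.O/O..; (1,1)=-1→.X./XXO/O..; (2,1)=-1→.X./X.O/OX.; (2,2)=-1→.X./X.O/O.X
ply 3, O at XX./X.O/O.. | (0,2)=+1→XXO/X.O/O..*; (1,1)=+1→XX./XOO/O..; (2,1)=+1→XX./X.O/OO.; (2,2)=+1→XX./X.O/O.O
ply 4, X at XXO/X.O/O.. | (1,1)=-1→XXO/XXO/O..*; (2,1)=-1→XXO/X.O/OX.; (2,2)=-1→XXO/X.O/O.X
ply 5, O at XXO/XXO/O.. | (2,1)=+1→XXO/XXO/OO.*; (2,2)=-1→XXO/XXO/O.O
ply 6: XXO/XXO/OO. is terminal -1 (X); from .X./X.O/... depth 6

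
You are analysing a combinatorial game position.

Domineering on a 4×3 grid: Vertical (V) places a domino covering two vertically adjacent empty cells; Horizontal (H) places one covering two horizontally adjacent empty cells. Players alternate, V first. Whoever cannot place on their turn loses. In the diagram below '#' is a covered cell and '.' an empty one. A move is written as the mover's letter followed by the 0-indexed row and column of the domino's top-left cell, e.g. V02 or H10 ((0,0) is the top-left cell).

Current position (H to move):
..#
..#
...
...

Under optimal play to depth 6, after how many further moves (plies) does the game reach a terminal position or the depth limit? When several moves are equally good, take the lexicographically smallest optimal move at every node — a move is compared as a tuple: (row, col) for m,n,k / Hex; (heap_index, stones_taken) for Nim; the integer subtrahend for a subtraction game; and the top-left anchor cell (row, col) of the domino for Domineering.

[..#/..#/.../...] H move#1: H00:-1/###/..#/.../...*, H10:-1/..#/###/.../..., H20:-1/..#/..#/##./..., H21:-1/..#/..#/.##/..., H30:-1/..#/..#/.../##., H31:-1/..#/..#/.../.##
[###/..#/.../...] V move#2: V10:-1/###/#.#/#../..., V11:+1/###/.##/.#./...*, V20:-1/###/..#/#../#.., V21:+1/###/..#/.#./.#., V22:-1/###/..#/..#/..#
[###/.##/.#./...] H move#3: H30:-1/###/.##/.#./##.*, H31:-1/###/.##/.#./.##
[###/.##/.#./##.] V move#4: V10:+1/###/###/##./##.*, V22:+1/###/.##/.##/###
[###/###/##./##.] end (terminal -1, H#5); searched ..#/..#/.../... to 6

PV length from [..#/..#/.../...]: 4 plies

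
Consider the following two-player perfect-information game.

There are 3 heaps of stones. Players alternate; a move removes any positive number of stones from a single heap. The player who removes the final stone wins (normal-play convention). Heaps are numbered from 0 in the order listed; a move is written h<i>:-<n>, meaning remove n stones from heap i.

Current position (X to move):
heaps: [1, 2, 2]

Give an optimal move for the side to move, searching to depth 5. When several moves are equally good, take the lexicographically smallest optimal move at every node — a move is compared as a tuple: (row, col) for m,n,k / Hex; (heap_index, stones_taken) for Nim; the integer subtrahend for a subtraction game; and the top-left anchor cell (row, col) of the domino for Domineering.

X's best at [(1,2,2)]: h0:-1

p1 X@[(1,2,2)]: h0:-1[(0,2,2)]+1* h1:-1[(1,1,2)]-1 h1:-2[(1,0,2)]-1 h2:-1[(1,2,1)]-1 h2:-2[(1,2,0)]-1
p2 O@[(0,2,2)]: h1:-1[(0,1,2)]-1* h1:-2[(0,0,2)]-1 h2:-1[(0,2,1)]-1 h2:-2[(0,2,0)]-1
p3 X@[(0,1,2)]: h1:-1[(0,0,2)]-1 h2:-1[(0,1,1)]+1* h2:-2[(0,1,0)]-1
p4 O@[(0,1,1)]: h1:-1[(0,0,1)]-1* h2:-1[(0,1,0)]-1
p5 X@[(0,0,1)]: h2:-1[(0,0,0)]+1*
p6 O@[(0,0,0)] terminal -1; root [(1,2,2)] d5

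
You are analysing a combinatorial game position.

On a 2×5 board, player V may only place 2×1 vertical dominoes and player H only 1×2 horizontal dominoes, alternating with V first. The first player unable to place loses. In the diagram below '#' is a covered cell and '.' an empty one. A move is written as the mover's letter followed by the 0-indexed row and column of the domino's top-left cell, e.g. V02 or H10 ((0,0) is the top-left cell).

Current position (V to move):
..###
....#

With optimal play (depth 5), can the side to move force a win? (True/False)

V winning at [..###/....#]: True

[..###/....#] V move#1: V00:-1/#.###/#...#, V01:+1/.####/.#..#*
[.####/.#..#] H move#2: H12:-1/.####/.####*
[.####/.####] V move#3: V00:+1/#####/#####*
[#####/#####] end (terminal -1, H#4); searched ..###/....# to 5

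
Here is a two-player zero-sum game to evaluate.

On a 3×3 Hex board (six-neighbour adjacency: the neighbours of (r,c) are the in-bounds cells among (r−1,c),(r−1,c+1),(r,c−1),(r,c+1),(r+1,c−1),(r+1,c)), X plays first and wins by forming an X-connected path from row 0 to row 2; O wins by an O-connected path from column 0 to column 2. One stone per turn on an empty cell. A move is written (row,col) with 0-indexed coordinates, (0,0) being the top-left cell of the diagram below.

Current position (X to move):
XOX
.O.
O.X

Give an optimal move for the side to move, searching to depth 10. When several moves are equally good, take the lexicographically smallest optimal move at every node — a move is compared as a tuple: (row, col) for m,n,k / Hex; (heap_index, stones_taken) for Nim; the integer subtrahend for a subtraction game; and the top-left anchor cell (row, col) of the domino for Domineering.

ply 1, X at XOX/.O./O.X | (1,0)=-1→XOX/XO./O.X; (1,2)=+1→XOX/.OX/O.X*; (2,1)=-1→XOX/.O./OXX
ply 2: XOX/.OX/O.X is terminal -1 (O); from XOX/.O./O.X depth 10

X's best at [XOX/.O./O.X]: (1,2)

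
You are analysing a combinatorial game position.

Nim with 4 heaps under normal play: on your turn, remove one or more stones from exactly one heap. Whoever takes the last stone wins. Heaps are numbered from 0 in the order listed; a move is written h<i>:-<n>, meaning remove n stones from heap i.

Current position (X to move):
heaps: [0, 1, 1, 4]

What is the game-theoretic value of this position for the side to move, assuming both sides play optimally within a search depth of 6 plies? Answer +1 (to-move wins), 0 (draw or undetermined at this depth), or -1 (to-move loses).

value((0,1,1,4), X) = +1

p1 X@[(0,1,1,4)]: h1:-1[(0,0,1,4)]-1 h2:-1[(0,1,0,4)]-1 h3:-1[(0,1,1,3)]-1 h3:-2[(0,1,1,2)]-1 h3:-3[(0,1,1,1)]-1 h3:-4[(0,1,1,0)]+1*
p2 O@[(0,1,1,0)]: h1:-1[(0,0,1,0)]-1* h2:-1[(0,1,0,0)]-1
p3 X@[(0,0,1,0)]: h2:-1[(0,0,0,0)]+1*
p4 O@[(0,0,0,0)] terminal -1; root [(0,1,1,4)] d6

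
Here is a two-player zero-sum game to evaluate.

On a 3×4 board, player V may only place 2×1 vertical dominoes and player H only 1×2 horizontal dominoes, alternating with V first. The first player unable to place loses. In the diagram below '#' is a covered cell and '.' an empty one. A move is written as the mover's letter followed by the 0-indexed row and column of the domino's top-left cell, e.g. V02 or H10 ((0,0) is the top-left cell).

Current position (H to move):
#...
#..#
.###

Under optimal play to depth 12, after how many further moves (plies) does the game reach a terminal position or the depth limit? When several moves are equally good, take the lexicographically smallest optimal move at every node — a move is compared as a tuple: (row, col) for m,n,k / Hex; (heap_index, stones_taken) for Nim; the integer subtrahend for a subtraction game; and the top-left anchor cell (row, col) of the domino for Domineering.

ply 1, H at #.../#..#/.### | H01=+1→###./#..#/.###*; H02=-1→#.##/#..#/.###; H11=+1→#.../####/.###
ply 2: ###./#..#/.### is terminal -1 (V); from #.../#..#/.### depth 12

PV length from [#.../#..#/.###]: 1 ply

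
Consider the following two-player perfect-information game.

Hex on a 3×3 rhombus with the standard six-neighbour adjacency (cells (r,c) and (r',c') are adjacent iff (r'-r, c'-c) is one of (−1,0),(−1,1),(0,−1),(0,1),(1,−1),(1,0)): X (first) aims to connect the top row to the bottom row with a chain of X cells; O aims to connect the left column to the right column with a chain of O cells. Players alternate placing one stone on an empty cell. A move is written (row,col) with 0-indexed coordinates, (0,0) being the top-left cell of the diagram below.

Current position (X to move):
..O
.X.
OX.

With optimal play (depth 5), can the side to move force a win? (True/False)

X winning at [..O/.X./OX.]: True

p1 X@[..O/.X./OX.]: (0,0)[X.O/.X./OX.]+1* (0,1)[.XO/.X./OX.]+1 (1,0)[..O/XX./OX.]+1 (1,2)[..O/.XX/OX.]-1 (2,2)[..O/.X./OXX]-1
p2 O@[X.O/.X./OX.]: (0,1)[XOO/.X./OX.]-1* (1,0)[X.O/OX./OX.]-1 (1,2)[X.O/.XO/OX.]-1 (2,2)[X.O/.X./OXO]-1
p3 X@[XOO/.X./OX.]: (1,0)[XOO/XX./OX.]+1* (1,2)[XOO/.XX/OX.]-1 (2,2)[XOO/.X./OXX]-1
p4 O@[XOO/XX./OX.] terminal -1; root [..O/.X./OX.] d5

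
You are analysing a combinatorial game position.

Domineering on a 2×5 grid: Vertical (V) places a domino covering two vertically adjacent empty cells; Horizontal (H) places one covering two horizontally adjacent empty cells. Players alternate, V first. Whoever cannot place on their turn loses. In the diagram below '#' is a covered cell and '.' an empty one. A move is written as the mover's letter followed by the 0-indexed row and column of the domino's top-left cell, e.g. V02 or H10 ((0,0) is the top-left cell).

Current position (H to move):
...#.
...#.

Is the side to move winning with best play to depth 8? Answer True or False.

[...#./...#.] H move#1: H00:-1/##.#./...#.*, H01:-1/.###./...#., H10:-1/...#./##.#., H11:-1/...#./.###.
[##.#./...#.] V move#2: V02:+1/####./..##.*, V04:-1/##.##/...##
[####./..##.] H move#3: H10:-1/####./####.*
[####./####.] V move#4: V04:+1/#####/#####*
[#####/#####] end (terminal -1, H#5); searched ...#./...#. to 8

H winning at [...#./...#.]: False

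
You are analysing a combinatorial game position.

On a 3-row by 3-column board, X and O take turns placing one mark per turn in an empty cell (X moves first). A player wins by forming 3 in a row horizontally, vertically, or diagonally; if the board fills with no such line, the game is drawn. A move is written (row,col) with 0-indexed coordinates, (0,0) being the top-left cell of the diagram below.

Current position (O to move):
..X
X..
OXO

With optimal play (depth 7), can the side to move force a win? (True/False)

[..X/X../OXO] O move#1: (0,0):-1/O.X/X../OXO, (0,1):+0/.OX/X../OXO*, (1,1):+0/..X/XO./OXO, (1,2):-1/..X/X.O/OXO
[.OX/X../OXO] X move#2: (0,0):+0/XOX/X../OXO*, (1,1):+0/.OX/XX./OXO, (1,2):+0/.OX/X.X/OXO
[XOX/X../OXO] O move#3: (1,1):+0/XOX/XO./OXO*, (1,2):+0/XOX/X.O/OXO
[XOX/XO./OXO] X move#4: (1,2):+0/XOX/XOX/OXO*
[XOX/XOX/OXO] end (terminal +0, O#5); searched ..X/X../OXO to 7

O winning at [..X/X../OXO]: False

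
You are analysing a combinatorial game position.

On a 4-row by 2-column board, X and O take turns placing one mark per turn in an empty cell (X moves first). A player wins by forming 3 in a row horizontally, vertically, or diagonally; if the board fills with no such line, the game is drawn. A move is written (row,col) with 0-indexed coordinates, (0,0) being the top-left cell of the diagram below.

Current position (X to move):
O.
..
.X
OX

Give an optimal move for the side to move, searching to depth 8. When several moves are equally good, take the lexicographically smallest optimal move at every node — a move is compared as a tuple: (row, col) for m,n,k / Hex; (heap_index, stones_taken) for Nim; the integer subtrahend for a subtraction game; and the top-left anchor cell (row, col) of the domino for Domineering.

[O./../.X/OX] X move#1: (0,1):+0/OX/../.X/OX, (1,0):+0/O./X./.X/OX, (1,1):+1/O./.X/.X/OX*, (2,0):+0/O./../XX/OX
[O./.X/.X/OX] end (terminal -1, O#2); searched O./../.X/OX to 8

X's best at [O./../.X/OX]: (1,1)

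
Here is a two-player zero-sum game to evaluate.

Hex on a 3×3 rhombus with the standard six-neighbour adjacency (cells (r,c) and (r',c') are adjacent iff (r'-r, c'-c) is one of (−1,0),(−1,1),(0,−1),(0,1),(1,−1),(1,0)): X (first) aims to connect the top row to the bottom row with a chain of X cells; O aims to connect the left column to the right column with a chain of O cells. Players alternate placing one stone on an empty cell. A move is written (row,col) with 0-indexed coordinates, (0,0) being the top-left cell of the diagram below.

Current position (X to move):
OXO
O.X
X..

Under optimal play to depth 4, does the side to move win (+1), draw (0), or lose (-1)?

value(OXO/O.X/X.., X) = +1

ply 1, X at OXO/O.X/X.. | (1,1)=+1→OXO/OXX/X..*; (2,1)=-1→OXO/O.X/XX.; (2,2)=-1→OXO/O.X/X.X
ply 2: OXO/OXX/X.. is terminal -1 (O); from OXO/O.X/X.. depth 4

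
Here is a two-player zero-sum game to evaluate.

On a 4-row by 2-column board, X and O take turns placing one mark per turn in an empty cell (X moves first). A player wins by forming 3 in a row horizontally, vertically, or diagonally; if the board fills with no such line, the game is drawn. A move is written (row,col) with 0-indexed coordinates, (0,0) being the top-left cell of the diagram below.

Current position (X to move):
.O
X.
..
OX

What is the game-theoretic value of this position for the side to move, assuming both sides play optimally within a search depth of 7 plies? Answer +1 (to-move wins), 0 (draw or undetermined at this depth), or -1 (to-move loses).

p1 X@[.O/X./../OX]: (0,0)[XO/X./../OX]+0* (1,1)[.O/XX/../OX]+0 (2,0)[.O/X./X./OX]+0 (2,1)[.O/X./.X/OX]+0
p2 O@[XO/X./../OX]: (1,1)[XO/XO/../OX]-1 (2,0)[XO/X./O./OX]+0* (2,1)[XO/X./.O/OX]-1
p3 X@[XO/X./O./OX]: (1,1)[XO/XX/O./OX]+0* (2,1)[XO/X./OX/OX]+0
p4 O@[XO/XX/O./OX]: (2,1)[XO/XX/OO/OX]+0*
p5 X@[XO/XX/OO/OX] terminal +0; root [.O/X./../OX] d7

value(.O/X./../OX, X) = 0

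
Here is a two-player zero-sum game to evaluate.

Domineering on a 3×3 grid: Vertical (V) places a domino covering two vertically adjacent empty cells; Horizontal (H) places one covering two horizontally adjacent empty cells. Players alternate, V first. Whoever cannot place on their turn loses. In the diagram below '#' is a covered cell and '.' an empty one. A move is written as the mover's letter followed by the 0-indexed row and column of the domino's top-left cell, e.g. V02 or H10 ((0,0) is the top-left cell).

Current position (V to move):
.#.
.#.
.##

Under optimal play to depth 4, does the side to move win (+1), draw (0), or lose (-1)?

value(.#./.#./.##, V) = +1

p1 V@[.#./.#./.##]: V00[##./##./.##]+1* V02[.##/.##/.##]+1 V10[.#./##./###]+1
p2 H@[##./##./.##] terminal -1; root [.#./.#./.##] d4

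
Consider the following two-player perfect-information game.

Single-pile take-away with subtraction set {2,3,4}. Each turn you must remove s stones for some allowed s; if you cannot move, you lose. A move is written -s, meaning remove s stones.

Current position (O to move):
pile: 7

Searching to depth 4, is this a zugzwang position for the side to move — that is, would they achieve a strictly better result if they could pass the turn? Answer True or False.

zugzwang(7, O) = True

[7] O move#1: -2:-1/5*, -3:-1/4, -4:-1/3
[5] X move#2: -2:-1/3, -3:-1/2, -4:+1/1*
[1] end (terminal -1, O#3); searched 7 to 4
suppose O passes — search the same position with X to move:
pass> [7] X move#1: -2:-1/5*, -3:-1/4, -4:-1/3
pass> [5] O move#2: -2:-1/3, -3:-1/2, -4:+1/1*
pass> [1] end (terminal -1, X#3); searched 7 to 4
for O: play -1, pass +1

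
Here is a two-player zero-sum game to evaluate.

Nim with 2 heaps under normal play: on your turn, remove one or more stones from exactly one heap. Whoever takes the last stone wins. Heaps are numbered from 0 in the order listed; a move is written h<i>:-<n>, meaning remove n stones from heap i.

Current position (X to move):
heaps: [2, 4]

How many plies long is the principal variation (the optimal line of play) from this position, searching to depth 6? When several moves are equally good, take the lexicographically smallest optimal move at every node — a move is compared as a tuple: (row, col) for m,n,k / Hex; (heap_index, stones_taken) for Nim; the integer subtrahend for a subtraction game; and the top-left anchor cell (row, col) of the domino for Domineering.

PV length from [(2,4)]: 5 plies

ply 1, X at (2,4) | h0:-1=-1→(1,4); h0:-2=-1→(0,4); h1:-1=-1→(2,3); h1:-2=+1→(2,2)*; h1:-3=-1→(2,1); h1:-4=-1→(2,0)
ply 2, O at (2,2) | h0:-1=-1→(1,2)*; h0:-2=-1→(0,2); h1:-1=-1→(2,1); h1:-2=-1→(2,0)
ply 3, X at (1,2) | h0:-1=-1→(0,2); h1:-1=+1→(1,1)*; h1:-2=-1→(1,0)
ply 4, O at (1,1) | h0:-1=-1→(0,1)*; h1:-1=-1→(1,0)
ply 5, X at (0,1) | h1:-1=+1→(0,0)*
ply 6: (0,0) is terminal -1 (O); from (2,4) depth 6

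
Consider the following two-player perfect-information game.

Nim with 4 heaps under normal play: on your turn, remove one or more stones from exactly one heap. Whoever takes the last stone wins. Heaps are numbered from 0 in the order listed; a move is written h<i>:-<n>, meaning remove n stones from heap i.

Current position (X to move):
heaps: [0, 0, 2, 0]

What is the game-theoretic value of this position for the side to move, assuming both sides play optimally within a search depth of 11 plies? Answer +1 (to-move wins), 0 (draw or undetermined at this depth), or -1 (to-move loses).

ply 1, X at (0,0,2,0) | h2:-1=-1→(0,0,1,0); h2:-2=+1→(0,0,0,0)*
ply 2: (0,0,0,0) is terminal -1 (O); from (0,0,2,0) depth 11

value((0,0,2,0), X) = +1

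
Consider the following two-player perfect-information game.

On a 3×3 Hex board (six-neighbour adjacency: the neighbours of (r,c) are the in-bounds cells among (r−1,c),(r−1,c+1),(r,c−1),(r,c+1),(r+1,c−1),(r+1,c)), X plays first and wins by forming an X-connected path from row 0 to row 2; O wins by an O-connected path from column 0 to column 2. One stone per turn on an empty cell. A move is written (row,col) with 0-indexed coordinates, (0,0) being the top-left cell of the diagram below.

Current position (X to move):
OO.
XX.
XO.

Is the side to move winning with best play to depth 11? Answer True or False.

X winning at [OO./XX./XO.]: True

[OO./XX./XO.] X move#1: (0,2):+1/OOX/XX./XO.*, (1,2):-1/OO./XXX/XO., (2,2):-1/OO./XX./XOX
[OOX/XX./XO.] end (terminal -1, O#2); searched OO./XX./XO. to 11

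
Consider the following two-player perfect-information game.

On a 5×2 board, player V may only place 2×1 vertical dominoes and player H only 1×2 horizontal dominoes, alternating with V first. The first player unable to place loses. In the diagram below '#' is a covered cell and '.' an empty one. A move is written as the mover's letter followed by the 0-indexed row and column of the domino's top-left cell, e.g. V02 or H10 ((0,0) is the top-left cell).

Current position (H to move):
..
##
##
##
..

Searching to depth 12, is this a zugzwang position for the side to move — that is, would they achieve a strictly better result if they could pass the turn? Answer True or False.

ply 1, H at ../##/##/##/.. | H00=+1→##/##/##/##/..*; H40=+1→../##/##/##/##
ply 2: ##/##/##/##/.. is terminal -1 (V); from ../##/##/##/.. depth 12
suppose H passes — search the same position with V to move:
pass> ply 1: ../##/##/##/.. is terminal -1 (V); from ../##/##/##/.. depth 12
for H: play +1, pass +1

zugzwang(../##/##/##/.., H) = False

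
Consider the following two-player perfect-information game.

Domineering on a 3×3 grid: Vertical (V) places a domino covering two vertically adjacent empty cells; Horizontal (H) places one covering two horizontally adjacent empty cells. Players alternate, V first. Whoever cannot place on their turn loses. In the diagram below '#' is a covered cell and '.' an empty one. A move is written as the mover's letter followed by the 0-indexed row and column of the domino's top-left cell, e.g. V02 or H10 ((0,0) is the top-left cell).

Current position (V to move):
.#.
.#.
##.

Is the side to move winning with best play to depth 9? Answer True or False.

ply 1, V at .#./.#./##. | V00=+1→##./##./##.*; V02=+1→.##/.##/##.; V12=+1→.#./.##/###
ply 2: ##./##./##. is terminal -1 (H); from .#./.#./##. depth 9

V winning at [.#./.#./##.]: True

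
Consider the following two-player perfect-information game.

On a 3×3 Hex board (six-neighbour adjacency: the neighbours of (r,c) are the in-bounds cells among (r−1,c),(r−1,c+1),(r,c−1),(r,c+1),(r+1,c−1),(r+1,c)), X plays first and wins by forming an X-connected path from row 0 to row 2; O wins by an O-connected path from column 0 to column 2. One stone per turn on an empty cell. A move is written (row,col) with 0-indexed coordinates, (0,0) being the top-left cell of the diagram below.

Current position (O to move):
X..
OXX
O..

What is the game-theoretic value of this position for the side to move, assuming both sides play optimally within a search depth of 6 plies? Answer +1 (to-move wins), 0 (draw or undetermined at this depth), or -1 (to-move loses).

ply 1, O at X../OXX/O.. | (0,1)=-1→XO./OXX/O..*; (0,2)=-1→X.O/OXX/O..; (2,1)=-1→X../OXX/OO.; (2,2)=-1→X../OXX/O.O
ply 2, X at XO./OXX/O.. | (0,2)=+1→XOX/OXX/O..*; (2,1)=-1→XO./OXX/OX.; (2,2)=-1→XO./OXX/O.X
ply 3, O at XOX/OXX/O.. | (2,1)=-1→XOX/OXX/OO.*; (2,2)=-1→XOX/OXX/O.O
ply 4, X at XOX/OXX/OO. | (2,2)=+1→XOX/OXX/OOX*
ply 5: XOX/OXX/OOX is terminal -1 (O); from X../OXX/O.. depth 6

value(X../OXX/O.., O) = -1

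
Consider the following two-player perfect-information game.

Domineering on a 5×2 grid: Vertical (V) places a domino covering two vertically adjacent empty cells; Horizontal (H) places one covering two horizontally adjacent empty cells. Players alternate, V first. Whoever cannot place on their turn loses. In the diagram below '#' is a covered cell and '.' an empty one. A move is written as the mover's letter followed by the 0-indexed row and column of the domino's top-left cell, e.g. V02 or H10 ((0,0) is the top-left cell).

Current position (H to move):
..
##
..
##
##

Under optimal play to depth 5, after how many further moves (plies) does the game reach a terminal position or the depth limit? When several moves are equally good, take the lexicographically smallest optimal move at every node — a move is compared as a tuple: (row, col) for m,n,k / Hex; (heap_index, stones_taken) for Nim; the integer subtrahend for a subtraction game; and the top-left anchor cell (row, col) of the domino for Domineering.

PV length from [../##/../##/##]: 1 ply

[../##/../##/##] H move#1: H00:+1/##/##/../##/##*, H20:+1/../##/##/##/##
[##/##/../##/##] end (terminal -1, V#2); searched ../##/../##/## to 5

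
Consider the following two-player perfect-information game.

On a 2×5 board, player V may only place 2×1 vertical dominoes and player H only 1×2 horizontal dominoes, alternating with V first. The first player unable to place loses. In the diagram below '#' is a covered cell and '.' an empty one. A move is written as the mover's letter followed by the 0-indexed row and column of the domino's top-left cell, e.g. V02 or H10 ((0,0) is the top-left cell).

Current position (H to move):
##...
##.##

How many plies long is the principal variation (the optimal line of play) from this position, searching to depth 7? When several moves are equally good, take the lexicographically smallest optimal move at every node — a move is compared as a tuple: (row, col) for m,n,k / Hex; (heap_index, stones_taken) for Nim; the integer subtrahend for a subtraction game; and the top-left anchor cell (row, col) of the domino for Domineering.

ply 1, H at ##.../##.## | H02=+1→####./##.##*; H03=-1→##.##/##.##
ply 2: ####./##.## is terminal -1 (V); from ##.../##.## depth 7

PV length from [##.../##.##]: 1 ply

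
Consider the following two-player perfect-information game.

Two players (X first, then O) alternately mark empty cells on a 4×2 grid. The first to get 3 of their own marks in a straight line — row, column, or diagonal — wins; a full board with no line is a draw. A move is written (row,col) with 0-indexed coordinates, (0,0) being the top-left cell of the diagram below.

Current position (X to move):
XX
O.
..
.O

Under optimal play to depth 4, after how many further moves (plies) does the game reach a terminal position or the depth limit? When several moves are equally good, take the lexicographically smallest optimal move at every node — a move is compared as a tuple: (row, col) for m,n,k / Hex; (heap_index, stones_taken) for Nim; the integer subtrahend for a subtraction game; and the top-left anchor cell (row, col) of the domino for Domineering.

p1 X@[XX/O./../.O]: (1,1)[XX/OX/../.O]+0* (2,0)[XX/O./X./.O]+0 (2,1)[XX/O./.X/.O]+0 (3,0)[XX/O./../XO]+0
p2 O@[XX/OX/../.O]: (2,0)[XX/OX/O./.O]-1 (2,1)[XX/OX/.O/.O]+0* (3,0)[XX/OX/../OO]-1
p3 X@[XX/OX/.O/.O]: (2,0)[XX/OX/XO/.O]+0* (3,0)[XX/OX/.O/XO]+0
p4 O@[XX/OX/XO/.O]: (3,0)[XX/OX/XO/OO]+0*
p5 X@[XX/OX/XO/OO] terminal +0; root [XX/O./../.O] d4

PV length from [XX/O./../.O]: 4 plies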